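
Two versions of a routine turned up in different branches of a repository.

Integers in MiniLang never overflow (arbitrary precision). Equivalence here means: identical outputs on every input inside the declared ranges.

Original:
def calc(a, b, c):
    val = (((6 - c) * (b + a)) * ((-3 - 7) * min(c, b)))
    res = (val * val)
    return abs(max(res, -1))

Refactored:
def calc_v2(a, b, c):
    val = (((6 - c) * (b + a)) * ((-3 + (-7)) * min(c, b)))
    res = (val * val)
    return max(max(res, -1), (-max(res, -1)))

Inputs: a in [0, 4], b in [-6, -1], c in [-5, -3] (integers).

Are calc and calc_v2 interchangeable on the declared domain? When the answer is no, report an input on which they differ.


Equivalent — the differences include min/max/abs usage differs, and constant usage differs, and arithmetic usage differs, yet no declared input distinguishes the two.
As a probe, take a=0, b=-4, c=-5: calc runs val := -2200 | res := 4840000 | result 4840000; calc_v2 runs val := -2200 | res := 4840000 | result 4840000; both end at 4840000.
Every one of the 90 inputs gives matching results.
verdict: equivalent


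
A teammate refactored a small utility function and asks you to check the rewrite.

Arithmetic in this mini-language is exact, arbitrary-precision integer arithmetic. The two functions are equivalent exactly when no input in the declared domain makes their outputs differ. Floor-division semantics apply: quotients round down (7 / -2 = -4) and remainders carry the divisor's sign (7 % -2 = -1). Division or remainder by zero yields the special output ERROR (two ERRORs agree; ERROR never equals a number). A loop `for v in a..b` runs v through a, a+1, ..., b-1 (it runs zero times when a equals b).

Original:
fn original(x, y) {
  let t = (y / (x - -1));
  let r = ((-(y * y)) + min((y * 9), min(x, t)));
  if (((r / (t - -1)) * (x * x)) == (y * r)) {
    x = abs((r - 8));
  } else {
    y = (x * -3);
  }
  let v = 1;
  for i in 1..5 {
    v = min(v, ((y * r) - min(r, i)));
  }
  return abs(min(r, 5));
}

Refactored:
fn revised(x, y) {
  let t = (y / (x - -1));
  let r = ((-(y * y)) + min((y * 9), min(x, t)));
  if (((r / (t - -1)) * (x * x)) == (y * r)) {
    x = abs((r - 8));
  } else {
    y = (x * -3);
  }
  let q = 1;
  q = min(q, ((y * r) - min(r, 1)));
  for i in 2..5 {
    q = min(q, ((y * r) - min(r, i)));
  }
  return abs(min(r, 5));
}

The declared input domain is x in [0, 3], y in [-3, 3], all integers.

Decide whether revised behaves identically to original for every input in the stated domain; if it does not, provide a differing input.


Reading the diff, among the changes: local variable names differ, and min/max/abs usage differs, and loop structure differs, and arithmetic usage differs, and constant usage differs, and statement counts differ.
Spot check at x=2, y=-1 — original: t=-1, then r=-10, then a zero divisor aborts: ERROR. revised: t=-1, then r=-10, then a zero divisor aborts: ERROR. Both give ERROR.
An exhaustive pass over the 28 declared inputs shows identical outputs.
verdict: equivalent


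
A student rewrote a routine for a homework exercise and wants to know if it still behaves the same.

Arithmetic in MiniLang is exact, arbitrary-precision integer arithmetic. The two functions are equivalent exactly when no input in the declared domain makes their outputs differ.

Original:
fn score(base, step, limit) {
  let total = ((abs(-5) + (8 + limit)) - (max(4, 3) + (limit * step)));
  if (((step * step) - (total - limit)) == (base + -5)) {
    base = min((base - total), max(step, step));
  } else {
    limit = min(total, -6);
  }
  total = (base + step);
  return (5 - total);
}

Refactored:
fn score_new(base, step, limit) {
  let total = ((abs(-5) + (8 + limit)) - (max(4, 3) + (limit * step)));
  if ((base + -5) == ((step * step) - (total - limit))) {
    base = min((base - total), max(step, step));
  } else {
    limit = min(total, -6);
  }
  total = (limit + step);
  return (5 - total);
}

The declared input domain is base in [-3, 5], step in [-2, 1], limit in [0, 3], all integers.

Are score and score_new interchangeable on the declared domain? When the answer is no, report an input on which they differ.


The rewrite breaks on base=-3, step=-2, limit=0, where the results are 10 and 13.
score: total becomes 9; next (((step * step) - (total - limit)) == (base + -5)) evaluates to false; next limit becomes -6; next total becomes -5; next final value 10
score_new: total becomes 9; next ((base + -5) == ((step * step) - (total - limit))) evaluates to false; next limit becomes -6; next total becomes -8; next final value 13
verdict: not equivalent; witness: base=-3, step=-2, limit=0


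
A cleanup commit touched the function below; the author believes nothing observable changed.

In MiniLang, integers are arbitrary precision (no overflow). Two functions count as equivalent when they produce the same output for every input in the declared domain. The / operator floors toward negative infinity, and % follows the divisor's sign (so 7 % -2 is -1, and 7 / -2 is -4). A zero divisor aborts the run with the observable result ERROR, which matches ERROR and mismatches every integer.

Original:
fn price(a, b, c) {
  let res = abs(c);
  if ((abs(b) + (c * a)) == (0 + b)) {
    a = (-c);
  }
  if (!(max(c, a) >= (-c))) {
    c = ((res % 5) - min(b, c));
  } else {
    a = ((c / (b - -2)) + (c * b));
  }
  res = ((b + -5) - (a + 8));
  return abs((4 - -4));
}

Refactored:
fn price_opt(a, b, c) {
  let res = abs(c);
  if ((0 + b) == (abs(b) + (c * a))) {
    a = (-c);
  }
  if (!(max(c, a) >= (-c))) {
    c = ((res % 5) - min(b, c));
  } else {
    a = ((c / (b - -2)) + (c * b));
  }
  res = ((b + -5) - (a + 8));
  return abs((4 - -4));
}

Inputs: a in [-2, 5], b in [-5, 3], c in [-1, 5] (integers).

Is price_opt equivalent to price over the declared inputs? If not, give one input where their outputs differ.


Comparing the listings, the differences include: same computation, different form.
As a probe, take a=0, b=3, c=1: price runs res=1, then ((abs(b) + (c * a)) == (0 + b)) is true, then a=-1, then (!(max(c, a) >= (-c))) is false, then a=3, then res=-13, then returns 8; price_opt runs res=1, then ((0 + b) == (abs(b) + (c * a))) is true, then a=-1, then (!(max(c, a) >= (-c))) is false, then a=3, then res=-13, then returns 8; both end at 8.
Checked all 504 inputs in the declared domain: the outputs agree on every one.
verdict: equivalent


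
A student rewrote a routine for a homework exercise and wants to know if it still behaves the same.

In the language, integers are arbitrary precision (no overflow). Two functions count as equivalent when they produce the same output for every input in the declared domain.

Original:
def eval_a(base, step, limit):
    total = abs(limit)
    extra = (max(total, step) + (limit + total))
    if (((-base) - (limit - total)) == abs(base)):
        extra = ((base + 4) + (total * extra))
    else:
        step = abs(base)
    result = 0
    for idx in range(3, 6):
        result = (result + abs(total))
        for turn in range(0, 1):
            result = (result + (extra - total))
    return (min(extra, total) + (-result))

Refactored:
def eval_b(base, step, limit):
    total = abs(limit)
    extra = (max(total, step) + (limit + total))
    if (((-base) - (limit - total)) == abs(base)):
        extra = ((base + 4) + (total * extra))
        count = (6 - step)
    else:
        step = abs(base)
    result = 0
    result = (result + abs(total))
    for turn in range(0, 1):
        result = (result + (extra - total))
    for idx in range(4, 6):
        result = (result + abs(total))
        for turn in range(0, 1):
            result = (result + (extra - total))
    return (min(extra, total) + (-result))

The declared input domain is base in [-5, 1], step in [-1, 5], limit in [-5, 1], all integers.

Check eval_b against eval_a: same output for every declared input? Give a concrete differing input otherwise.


Equivalent. Among the additions is an assignment to `count` whose value nothing reads, and its value is discarded.
Sweeping the whole domain (343 inputs) finds no disagreement.
As a probe, take base=0, step=5, limit=1: eval_a runs total becomes 1; next extra becomes 7; next (((-base) - (limit - total)) == abs(base)) evaluates to true; next extra becomes 11; next result becomes 0; next at idx=3:; next result becomes 1; next at turn=0:; next result becomes 11; next at idx=4:; next result becomes 12; next at turn=0:; next result becomes 22; next at idx=5:; next result becomes 23; next at turn=0:; next result becomes 33; next final value -32; eval_b runs total becomes 1; next extra becomes 7; next (((-base) - (limit - total)) == abs(base)) evaluates to true; next extra becomes 11; next count becomes 1; next result becomes 0; next result becomes 1; next at turn=0:; next result becomes 11; next at idx=4:; next result becomes 12; next at turn=0:; next result becomes 22; next at idx=5:; next result becomes 23; next at turn=0:; next result becomes 33; next final value -32; both end at -32.
verdict: equivalent


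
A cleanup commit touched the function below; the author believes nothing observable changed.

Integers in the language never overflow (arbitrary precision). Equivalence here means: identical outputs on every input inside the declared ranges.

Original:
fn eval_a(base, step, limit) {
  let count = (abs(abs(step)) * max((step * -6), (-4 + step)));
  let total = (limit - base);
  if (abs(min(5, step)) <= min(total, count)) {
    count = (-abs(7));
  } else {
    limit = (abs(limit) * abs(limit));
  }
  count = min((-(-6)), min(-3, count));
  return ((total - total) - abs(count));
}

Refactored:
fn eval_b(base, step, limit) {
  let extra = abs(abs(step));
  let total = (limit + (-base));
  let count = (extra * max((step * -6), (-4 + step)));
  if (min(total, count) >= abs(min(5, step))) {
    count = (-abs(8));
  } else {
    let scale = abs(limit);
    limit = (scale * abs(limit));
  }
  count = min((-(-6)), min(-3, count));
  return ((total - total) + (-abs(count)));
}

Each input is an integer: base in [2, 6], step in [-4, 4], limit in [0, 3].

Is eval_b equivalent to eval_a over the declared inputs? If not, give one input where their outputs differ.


Evaluate both at base=2, step=-1, limit=3.
eval_a: count = 6; total = 1; (abs(min(5, step)) <= min(total, count)) -> true; count = -7; count = -7; return -7
eval_b: extra = 1; total = 1; count = 6; (min(total, count) >= abs(min(5, step))) -> true; count = -8; count = -8; return -8
-7 != -8, so the rewrite changes behavior.
verdict: not equivalent; witness: base=2, step=-1, limit=3


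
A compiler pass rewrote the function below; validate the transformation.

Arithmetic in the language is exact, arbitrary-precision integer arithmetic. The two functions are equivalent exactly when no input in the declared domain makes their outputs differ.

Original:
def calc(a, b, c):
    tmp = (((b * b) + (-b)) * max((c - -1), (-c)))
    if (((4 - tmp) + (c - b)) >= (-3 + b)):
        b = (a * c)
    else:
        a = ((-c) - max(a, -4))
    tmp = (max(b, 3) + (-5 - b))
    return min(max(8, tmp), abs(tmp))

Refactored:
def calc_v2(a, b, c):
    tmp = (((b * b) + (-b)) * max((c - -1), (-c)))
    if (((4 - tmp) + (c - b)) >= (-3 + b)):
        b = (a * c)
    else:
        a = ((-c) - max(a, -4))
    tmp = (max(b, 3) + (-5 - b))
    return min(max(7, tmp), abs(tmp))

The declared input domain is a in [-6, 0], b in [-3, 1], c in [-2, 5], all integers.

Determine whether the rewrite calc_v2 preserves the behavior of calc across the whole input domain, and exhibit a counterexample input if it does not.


Equivalent. Although `8` became `7`, no input in the stated domain can expose it.
Every one of the 280 inputs gives matching results.
Tracing a=-5, b=-2, c=0: calc: tmp := 6 | (((4 - tmp) + (c - b)) >= (-3 + b)): true | b := 0 | tmp := -2 | result 2 | calc_v2: tmp := 6 | (((4 - tmp) + (c - b)) >= (-3 + b)): true | b := 0 | tmp := -2 | result 2 — matching result 2.
verdict: equivalent


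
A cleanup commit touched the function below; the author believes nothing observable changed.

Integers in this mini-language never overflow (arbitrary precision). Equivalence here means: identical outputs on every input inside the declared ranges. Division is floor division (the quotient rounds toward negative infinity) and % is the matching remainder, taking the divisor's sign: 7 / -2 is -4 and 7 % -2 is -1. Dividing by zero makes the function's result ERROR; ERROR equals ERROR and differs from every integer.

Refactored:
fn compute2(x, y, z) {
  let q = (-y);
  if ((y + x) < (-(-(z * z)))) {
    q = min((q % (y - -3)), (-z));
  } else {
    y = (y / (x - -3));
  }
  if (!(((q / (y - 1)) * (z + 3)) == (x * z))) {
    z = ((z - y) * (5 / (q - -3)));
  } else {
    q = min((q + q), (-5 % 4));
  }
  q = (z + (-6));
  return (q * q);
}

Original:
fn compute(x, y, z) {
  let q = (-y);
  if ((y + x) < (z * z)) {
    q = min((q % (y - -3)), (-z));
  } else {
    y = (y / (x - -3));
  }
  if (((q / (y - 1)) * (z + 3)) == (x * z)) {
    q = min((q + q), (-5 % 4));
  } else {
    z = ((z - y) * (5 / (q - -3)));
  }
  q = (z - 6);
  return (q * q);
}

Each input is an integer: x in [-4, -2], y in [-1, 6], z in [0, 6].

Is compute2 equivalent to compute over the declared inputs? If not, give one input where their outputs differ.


Changes here: boolean connective usage differs, arithmetic usage differs; the full 168-point sweep finds no disagreement.
verdict: equivalent


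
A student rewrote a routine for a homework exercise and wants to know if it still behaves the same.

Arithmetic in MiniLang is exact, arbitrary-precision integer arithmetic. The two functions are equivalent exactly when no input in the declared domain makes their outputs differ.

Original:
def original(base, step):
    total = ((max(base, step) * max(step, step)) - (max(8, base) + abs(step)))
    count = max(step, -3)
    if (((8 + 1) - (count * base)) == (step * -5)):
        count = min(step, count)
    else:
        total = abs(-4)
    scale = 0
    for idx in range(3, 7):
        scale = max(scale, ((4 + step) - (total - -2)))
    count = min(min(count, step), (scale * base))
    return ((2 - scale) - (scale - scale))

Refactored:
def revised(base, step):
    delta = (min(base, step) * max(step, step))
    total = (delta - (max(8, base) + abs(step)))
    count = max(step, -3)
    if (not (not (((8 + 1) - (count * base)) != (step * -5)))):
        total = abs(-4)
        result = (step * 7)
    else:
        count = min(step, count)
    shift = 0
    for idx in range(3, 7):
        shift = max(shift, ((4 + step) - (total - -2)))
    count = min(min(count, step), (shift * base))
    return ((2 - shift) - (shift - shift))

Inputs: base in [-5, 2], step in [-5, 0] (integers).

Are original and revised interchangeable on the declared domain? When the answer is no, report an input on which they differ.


Try base=-4, step=-1.
original: total=-8, then count=-1, then (((8 + 1) - (count * base)) == (step * -5)) is true, then count=-1, then scale=0, then (idx=3), then scale=9, then (idx=4), then scale=9, then (idx=5), then scale=9, then (idx=6), then scale=9, then count=-36, then returns -7
revised: delta=4, then total=-5, then count=-1, then (not (not (((8 + 1) - (count * base)) != (step * -5)))) is false, then count=-1, then shift=0, then (idx=3), then shift=6, then (idx=4), then shift=6, then (idx=5), then shift=6, then (idx=6), then shift=6, then count=-24, then returns -4
-7 != -4, so the rewrite changes behavior.
verdict: not equivalent; witness: base=-4, step=-1


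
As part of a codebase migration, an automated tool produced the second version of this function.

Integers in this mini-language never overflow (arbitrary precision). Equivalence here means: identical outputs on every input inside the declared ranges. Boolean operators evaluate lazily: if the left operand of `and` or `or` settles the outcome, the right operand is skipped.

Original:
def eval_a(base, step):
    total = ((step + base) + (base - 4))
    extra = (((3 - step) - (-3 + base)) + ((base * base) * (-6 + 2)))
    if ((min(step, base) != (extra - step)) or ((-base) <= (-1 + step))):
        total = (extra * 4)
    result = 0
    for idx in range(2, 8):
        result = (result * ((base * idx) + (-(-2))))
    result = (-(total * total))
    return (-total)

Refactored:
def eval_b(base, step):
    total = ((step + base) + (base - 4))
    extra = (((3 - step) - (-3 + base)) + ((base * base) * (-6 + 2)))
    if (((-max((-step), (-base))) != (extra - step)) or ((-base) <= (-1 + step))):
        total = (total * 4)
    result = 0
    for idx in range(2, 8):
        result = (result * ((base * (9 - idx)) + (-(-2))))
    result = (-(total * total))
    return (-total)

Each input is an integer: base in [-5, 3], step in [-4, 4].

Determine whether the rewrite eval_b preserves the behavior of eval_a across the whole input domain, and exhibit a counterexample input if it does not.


Take base=-5, step=-4.
eval_a: total = -18; extra = -85; ((min(step, base) != (extra - step)) or ((-base) <= (-1 + step))) -> true; total = -340; result = 0; [idx=2]; result = 0; [idx=3]; result = 0; [idx=4]; result = 0; [idx=5]; result = 0; [idx=6]; result = 0; [idx=7]; result = 0; result = -115600; return 340
eval_b: total = -18; extra = -85; (((-max((-step), (-base))) != (extra - step)) or ((-base) <= (-1 + step))) -> true; total = -72; result = 0; [idx=2]; result = 0; [idx=3]; result = 0; [idx=4]; result = 0; [idx=5]; result = 0; [idx=6]; result = 0; [idx=7]; result = 0; result = -5184; return 72
340 != 72, so the rewrite changes behavior.
verdict: not equivalent; witness: base=-5, step=-4


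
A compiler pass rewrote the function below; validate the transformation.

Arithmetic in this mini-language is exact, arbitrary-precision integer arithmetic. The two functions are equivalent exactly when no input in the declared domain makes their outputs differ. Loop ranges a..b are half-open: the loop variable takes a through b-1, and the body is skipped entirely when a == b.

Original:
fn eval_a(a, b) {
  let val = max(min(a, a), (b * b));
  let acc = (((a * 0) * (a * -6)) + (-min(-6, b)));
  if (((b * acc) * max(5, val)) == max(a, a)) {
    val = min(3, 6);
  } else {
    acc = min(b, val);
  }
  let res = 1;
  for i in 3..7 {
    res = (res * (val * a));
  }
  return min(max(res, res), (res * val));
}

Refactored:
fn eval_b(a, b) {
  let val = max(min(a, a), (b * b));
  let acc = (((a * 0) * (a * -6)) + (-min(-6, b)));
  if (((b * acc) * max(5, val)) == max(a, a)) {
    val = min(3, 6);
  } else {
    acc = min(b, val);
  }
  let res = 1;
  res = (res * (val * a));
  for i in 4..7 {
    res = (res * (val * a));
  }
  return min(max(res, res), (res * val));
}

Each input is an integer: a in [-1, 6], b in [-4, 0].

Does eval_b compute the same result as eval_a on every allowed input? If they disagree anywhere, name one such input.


Side by side, the visible changes include: loop structure differs; arithmetic usage differs; statement counts differ.
One worked example (a=1, b=-1) — eval_a: val becomes 1; next acc becomes 6; next (((b * acc) * max(5, val)) == max(a, a)) evaluates to false; next acc becomes -1; next res becomes 1; next at i=3:; next res becomes 1; next at i=4:; next res becomes 1; next at i=5:; next res becomes 1; next at i=6:; next res becomes 1; next final value 1; eval_b: val becomes 1; next acc becomes 6; next (((b * acc) * max(5, val)) == max(a, a)) evaluates to false; next acc becomes -1; next res becomes 1; next res becomes 1; next at i=4:; next res becomes 1; next at i=5:; next res becomes 1; next at i=6:; next res becomes 1; next final value 1; agreement on 1.
Checked all 40 inputs in the declared domain: the outputs agree on every one.
verdict: equivalent


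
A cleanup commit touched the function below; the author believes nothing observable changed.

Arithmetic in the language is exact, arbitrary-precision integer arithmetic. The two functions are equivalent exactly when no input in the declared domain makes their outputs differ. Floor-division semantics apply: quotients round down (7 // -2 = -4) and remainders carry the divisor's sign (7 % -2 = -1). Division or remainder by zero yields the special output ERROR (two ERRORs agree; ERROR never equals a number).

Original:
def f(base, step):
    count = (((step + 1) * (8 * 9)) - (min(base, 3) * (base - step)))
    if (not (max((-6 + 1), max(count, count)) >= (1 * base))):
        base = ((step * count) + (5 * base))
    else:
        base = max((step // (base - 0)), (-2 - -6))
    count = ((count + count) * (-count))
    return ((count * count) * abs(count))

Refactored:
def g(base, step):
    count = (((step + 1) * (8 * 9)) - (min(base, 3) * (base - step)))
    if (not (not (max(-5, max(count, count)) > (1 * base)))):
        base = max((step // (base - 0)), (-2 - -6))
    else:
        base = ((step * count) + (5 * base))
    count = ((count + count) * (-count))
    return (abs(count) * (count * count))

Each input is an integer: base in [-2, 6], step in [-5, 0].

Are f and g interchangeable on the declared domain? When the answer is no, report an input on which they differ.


These are not equivalent — on base=0, step=-1 the outputs split (ERROR vs 0).
f: count := 0 | (not (max((-6 + 1), max(count, count)) >= (1 * base))): false | divide-by-zero, output ERROR
g: count := 0 | (not (not (max(-5, max(count, count)) > (1 * base)))): false | base := 0 | count := 0 | result 0
verdict: not equivalent; witness: base=0, step=-1


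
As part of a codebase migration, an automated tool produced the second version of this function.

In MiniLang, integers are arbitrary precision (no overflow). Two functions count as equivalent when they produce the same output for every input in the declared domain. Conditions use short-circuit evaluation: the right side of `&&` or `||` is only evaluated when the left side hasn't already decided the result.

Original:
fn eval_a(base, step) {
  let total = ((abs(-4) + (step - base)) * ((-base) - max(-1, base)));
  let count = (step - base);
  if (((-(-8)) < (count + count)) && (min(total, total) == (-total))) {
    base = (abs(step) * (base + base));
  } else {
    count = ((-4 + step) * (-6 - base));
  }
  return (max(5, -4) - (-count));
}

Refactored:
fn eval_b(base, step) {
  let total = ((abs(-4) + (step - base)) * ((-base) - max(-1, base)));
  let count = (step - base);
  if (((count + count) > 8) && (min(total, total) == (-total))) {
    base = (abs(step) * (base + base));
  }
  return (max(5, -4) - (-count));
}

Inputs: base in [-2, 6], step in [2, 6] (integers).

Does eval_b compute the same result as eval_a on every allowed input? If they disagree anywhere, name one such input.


Take base=-2, step=2.
eval_a: total = 24; count = 4; (((-(-8)) < (count + count)) && (min(total, total) == (-total))) -> false; count = 8; return 13
eval_b: total = 24; count = 4; (((count + count) > 8) && (min(total, total) == (-total))) -> false; return 9
13 against 9: the behavior changed.
verdict: not equivalent; witness: base=-2, step=2


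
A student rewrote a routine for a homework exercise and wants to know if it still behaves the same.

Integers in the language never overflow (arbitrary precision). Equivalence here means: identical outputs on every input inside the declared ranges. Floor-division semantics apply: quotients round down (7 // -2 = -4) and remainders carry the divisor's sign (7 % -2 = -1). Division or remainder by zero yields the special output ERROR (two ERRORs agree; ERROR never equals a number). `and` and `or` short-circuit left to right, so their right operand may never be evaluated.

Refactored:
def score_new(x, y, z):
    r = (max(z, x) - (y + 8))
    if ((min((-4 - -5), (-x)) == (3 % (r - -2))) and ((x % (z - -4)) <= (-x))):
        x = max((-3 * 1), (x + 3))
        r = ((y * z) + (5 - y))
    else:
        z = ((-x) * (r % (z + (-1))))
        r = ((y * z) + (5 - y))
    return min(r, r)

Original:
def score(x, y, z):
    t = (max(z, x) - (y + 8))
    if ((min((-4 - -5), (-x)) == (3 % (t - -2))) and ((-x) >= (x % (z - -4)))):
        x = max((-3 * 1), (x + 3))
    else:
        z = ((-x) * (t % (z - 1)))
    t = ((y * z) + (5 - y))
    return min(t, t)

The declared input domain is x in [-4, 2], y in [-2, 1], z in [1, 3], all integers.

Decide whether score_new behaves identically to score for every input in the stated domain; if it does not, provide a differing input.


This is a faithful refactor — arithmetic usage differs, and statement counts differ, and constant usage differs, and comparison usage differs, and local variable names differ, but the computed results match everywhere.
Spot check at x=-2, y=1, z=1 — score: t=-8, then ((min((-4 - -5), (-x)) == (3 % (t - -2))) and ((-x) >= (x % (z - -4)))) is false, then a zero divisor aborts: ERROR. score_new: r=-8, then ((min((-4 - -5), (-x)) == (3 % (r - -2))) and ((x % (z - -4)) <= (-x))) is false, then a zero divisor aborts: ERROR. Both give ERROR.
Sweeping the whole domain (84 inputs) finds no disagreement.
verdict: equivalent


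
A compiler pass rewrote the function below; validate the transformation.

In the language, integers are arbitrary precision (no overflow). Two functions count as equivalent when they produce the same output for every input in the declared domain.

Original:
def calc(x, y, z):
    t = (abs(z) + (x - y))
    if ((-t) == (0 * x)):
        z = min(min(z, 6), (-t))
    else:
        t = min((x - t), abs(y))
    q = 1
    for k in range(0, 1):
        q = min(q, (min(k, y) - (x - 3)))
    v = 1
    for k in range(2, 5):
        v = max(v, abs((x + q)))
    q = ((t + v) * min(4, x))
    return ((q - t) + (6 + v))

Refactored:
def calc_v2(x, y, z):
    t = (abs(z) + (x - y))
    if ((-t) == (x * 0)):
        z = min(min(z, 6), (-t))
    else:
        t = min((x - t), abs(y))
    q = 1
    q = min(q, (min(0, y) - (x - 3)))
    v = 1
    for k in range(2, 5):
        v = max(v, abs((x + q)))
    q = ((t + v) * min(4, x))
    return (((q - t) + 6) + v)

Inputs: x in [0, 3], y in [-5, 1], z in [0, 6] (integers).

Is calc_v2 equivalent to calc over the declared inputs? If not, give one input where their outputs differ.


Although constant usage differs; also statement counts differ; also loop structure differs, 196/196 inputs agree.
verdict: equivalent


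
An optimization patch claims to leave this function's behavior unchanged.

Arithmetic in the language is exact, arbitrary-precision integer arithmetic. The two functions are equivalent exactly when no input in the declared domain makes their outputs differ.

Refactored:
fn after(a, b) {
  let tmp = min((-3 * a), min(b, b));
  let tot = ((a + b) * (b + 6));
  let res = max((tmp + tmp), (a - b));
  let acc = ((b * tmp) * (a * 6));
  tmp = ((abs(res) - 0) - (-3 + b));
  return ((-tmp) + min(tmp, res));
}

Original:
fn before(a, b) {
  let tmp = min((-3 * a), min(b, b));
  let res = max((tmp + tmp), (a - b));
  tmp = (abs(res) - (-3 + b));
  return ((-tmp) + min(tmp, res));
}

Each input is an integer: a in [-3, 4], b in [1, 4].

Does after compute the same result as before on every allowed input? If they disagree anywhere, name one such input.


The two are interchangeable: arithmetic usage differs, local variable names differ, statement counts differ, constant usage differs, and every declared input agrees.
One worked example (a=4, b=3) — before: tmp becomes -12; next res becomes 1; next tmp becomes 1; next final value 0; after: tmp becomes -12; next tot becomes 63; next res becomes 1; next acc becomes -864; next tmp becomes 1; next final value 0; agreement on 0.
An exhaustive pass over the 32 declared inputs shows identical outputs.
verdict: equivalent


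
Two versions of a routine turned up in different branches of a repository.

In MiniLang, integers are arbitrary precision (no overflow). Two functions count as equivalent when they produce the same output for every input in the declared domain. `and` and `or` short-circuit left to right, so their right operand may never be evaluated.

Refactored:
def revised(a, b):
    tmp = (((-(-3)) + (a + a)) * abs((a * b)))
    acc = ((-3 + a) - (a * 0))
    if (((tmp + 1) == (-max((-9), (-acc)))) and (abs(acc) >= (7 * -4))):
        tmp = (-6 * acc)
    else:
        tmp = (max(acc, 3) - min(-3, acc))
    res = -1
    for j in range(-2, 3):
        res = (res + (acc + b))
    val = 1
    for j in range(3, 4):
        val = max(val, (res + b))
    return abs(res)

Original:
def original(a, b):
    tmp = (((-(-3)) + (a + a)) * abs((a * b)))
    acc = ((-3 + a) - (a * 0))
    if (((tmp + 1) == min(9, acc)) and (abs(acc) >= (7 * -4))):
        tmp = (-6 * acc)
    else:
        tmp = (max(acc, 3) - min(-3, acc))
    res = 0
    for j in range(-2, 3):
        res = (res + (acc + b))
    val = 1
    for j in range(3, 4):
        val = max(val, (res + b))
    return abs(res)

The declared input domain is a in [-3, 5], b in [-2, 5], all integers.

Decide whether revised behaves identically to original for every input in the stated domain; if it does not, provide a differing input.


a=-3, b=-2 yields 40 from original but 41 from revised.
verdict: not equivalent; witness: a=-3, b=-2


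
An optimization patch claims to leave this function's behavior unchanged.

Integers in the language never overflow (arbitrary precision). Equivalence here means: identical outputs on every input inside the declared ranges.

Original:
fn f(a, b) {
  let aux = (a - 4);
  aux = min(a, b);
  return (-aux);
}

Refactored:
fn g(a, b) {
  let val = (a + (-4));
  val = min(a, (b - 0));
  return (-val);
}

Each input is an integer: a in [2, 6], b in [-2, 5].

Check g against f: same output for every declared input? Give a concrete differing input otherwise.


Comparing the listings, the differences include: constant usage differs; arithmetic usage differs; local variable names differ.
As a probe, take a=5, b=-1: f runs aux becomes 1; next aux becomes -1; next final value 1; g runs val becomes 1; next val becomes -1; next final value 1; both end at 1.
An exhaustive pass over the 40 declared inputs shows identical outputs.
verdict: equivalent


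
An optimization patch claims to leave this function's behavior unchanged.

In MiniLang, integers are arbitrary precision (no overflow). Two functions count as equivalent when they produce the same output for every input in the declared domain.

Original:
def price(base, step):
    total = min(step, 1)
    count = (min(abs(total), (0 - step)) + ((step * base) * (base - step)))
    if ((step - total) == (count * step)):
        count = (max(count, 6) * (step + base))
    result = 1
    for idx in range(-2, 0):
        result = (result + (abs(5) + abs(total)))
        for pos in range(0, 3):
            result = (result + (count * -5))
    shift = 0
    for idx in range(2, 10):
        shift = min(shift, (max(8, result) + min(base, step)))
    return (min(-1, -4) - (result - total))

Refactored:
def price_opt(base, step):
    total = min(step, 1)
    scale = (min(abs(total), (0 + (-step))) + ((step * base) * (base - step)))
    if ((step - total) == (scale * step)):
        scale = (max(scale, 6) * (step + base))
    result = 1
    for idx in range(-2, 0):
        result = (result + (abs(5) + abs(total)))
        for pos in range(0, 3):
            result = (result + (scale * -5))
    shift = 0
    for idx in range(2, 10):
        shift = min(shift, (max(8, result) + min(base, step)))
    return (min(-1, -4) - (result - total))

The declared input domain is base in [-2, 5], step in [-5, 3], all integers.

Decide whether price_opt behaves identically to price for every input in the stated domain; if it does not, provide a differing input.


The two are interchangeable: arithmetic usage differs, local variable names differ, and every declared input agrees.
Spot check at base=0, step=1 — price: total becomes 1; next count becomes -1; next ((step - total) == (count * step)) evaluates to false; next result becomes 1; next at idx=-2:; next result becomes 7; next at pos=0:; next result becomes 12; next at pos=1:; next result becomes 17; next at pos=2:; next result becomes 22; next at idx=-1:; next result becomes 28; next at pos=0:; next result becomes 33; next at pos=1:; next result becomes 38; next at pos=2:; next result becomes 43; next shift becomes 0; next at idx=2:; next shift becomes 0; next at idx=3:; next shift becomes 0; next at idx=4:; next shift becomes 0; next at idx=5:; next shift becomes 0; next at idx=6:; next shift becomes 0; next at idx=7:; next shift becomes 0; next at idx=8:; next shift becomes 0; next at idx=9:; next shift becomes 0; next final value -46. price_opt: total becomes 1; next scale becomes -1; next ((step - total) == (scale * step)) evaluates to false; next result becomes 1; next at idx=-2:; next result becomes 7; next at pos=0:; next result becomes 12; next at pos=1:; next result becomes 17; next at pos=2:; next result becomes 22; next at idx=-1:; next result becomes 28; next at pos=0:; next result becomes 33; next at pos=1:; next result becomes 38; next at pos=2:; next result becomes 43; next shift becomes 0; next at idx=2:; next shift becomes 0; next at idx=3:; next shift becomes 0; next at idx=4:; next shift becomes 0; next at idx=5:; next shift becomes 0; next at idx=6:; next shift becomes 0; next at idx=7:; next shift becomes 0; next at idx=8:; next shift becomes 0; next at idx=9:; next shift becomes 0; next final value -46. Both give -46.
Checked all 72 inputs in the declared domain: the outputs agree on every one.
verdict: equivalent


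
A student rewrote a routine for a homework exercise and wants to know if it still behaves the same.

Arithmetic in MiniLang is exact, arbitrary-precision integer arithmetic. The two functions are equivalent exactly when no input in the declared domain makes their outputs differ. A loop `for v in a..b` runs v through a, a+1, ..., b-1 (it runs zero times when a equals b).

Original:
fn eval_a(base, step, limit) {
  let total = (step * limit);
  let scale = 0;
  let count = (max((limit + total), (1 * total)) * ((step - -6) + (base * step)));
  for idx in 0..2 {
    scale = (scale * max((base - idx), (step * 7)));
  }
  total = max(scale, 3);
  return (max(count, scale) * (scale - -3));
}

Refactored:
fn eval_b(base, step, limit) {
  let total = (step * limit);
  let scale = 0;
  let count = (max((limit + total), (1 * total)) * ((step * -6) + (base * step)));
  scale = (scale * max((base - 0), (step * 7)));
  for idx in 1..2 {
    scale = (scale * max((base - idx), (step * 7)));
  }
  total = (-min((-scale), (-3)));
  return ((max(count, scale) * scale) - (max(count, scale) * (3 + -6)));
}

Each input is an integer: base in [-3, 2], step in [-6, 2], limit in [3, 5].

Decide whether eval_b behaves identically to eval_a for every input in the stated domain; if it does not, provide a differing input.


Consider the input base=-3, step=0, limit=3.
eval_a: total becomes 0; next scale becomes 0; next count becomes 18; next at idx=0:; next scale becomes 0; next at idx=1:; next scale becomes 0; next total becomes 3; next final value 54
eval_b: total becomes 0; next scale becomes 0; next count becomes 0; next scale becomes 0; next at idx=1:; next scale becomes 0; next total becomes 3; next final value 0
54 and 0 differ, so these are not the same function on this domain.
verdict: not equivalent; witness: base=-3, step=0, limit=3


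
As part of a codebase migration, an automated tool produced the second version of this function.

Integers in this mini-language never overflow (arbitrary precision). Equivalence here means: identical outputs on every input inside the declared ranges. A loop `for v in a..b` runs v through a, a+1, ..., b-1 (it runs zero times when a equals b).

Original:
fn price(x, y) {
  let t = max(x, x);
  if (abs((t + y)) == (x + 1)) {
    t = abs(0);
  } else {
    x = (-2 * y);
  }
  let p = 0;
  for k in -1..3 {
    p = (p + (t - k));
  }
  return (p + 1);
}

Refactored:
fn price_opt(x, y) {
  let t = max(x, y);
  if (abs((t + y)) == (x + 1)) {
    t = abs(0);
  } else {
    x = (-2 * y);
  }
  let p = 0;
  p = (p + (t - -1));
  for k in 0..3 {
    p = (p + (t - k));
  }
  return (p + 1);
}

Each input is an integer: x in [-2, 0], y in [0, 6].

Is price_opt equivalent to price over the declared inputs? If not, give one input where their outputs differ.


At x=-2, y=0: price gives -9, price_opt gives -1.
verdict: not equivalent; witness: x=-2, y=0


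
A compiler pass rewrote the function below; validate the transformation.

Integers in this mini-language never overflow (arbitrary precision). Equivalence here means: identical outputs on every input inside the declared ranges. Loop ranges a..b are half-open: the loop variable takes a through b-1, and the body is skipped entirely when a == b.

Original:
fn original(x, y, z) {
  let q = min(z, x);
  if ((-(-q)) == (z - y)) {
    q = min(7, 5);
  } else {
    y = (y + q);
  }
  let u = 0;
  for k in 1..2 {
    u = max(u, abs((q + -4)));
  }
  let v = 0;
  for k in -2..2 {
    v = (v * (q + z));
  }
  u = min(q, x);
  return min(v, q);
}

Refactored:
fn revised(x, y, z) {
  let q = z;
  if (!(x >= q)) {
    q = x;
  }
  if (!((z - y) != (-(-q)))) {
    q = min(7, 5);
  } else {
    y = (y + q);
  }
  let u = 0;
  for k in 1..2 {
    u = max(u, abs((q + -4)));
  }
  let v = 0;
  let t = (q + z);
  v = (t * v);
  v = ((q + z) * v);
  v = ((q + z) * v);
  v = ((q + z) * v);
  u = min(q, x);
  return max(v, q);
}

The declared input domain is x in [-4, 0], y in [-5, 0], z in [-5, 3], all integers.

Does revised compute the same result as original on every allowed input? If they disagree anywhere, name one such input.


These are not equivalent — on x=-4, y=-5, z=-5 the outputs split (-5 vs 0).
original: q=-5, then ((-(-q)) == (z - y)) is false, then y=-10, then u=0, then (k=1), then u=9, then v=0, then (k=-2), then v=0, then (k=-1), then v=0, then (k=0), then v=0, then (k=1), then v=0, then u=-5, then returns -5
revised: q=-5, then (!(x >= q)) is false, then (!((z - y) != (-(-q)))) is false, then y=-10, then u=0, then (k=1), then u=9, then v=0, then t=-10, then v=0, then v=0, then v=0, then v=0, then u=-5, then returns 0
verdict: not equivalent; witness: x=-4, y=-5, z=-5


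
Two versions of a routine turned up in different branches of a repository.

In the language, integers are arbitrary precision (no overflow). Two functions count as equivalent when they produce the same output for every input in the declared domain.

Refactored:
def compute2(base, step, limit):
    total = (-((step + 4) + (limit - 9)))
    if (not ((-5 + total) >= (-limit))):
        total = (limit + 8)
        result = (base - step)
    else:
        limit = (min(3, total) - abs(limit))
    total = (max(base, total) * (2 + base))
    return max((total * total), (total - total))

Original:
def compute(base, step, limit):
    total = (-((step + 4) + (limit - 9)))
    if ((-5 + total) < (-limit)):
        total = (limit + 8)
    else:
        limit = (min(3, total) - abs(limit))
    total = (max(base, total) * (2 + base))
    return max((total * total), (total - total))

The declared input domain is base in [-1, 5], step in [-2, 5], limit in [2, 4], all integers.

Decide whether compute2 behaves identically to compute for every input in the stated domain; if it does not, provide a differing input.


Although arithmetic usage differs; and statement counts differ; and boolean connective usage differs; and local variable names differ; and comparison usage differs, 168/168 inputs agree.
verdict: equivalent


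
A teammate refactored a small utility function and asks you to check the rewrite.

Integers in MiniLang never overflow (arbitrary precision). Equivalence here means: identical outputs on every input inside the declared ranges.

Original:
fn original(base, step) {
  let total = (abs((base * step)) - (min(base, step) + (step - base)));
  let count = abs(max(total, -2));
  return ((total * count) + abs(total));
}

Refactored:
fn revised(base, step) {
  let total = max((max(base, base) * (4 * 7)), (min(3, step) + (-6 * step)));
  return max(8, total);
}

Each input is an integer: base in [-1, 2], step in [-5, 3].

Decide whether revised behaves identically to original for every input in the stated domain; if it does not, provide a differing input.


Run the pair on base=-1, step=-5.
original: total becomes 14; next count becomes 14; next final value 210
revised: total becomes 25; next final value 25
210 and 25 differ, so these are not the same function on this domain.
verdict: not equivalent; witness: base=-1, step=-5
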